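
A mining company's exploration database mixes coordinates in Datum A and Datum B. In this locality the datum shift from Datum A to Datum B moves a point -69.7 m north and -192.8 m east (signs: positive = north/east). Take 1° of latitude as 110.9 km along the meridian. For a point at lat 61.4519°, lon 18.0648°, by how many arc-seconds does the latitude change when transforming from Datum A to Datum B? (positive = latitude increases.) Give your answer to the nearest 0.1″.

1° of latitude = 110.9 km, so Δφ = -69.7 / 110900 = -0.0006285° = -2.263″.

Δφ = -2.3″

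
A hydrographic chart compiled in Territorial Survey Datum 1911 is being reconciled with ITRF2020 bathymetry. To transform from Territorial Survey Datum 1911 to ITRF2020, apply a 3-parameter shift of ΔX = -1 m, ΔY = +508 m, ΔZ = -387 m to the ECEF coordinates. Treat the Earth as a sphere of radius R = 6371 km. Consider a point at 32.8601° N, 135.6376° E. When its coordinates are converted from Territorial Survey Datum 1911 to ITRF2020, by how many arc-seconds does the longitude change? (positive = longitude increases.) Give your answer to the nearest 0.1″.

Δλ = -14.0″

sin φ = 0.542590, cos φ = 0.839998, sin λ = 0.699194, cos λ = -0.714932.
East component: ΔE = −sin λ·ΔX + cos λ·ΔY = −(0.699194)(-1) + (-0.714932)(508) = -362.49 m.
1° of latitude spans πR/180 = 111195 m; at latitude φ, 1° of longitude spans that × cos φ = 93403.5 m, so Δλ = -362.49 / 93403.5 × 3600 = -13.971″.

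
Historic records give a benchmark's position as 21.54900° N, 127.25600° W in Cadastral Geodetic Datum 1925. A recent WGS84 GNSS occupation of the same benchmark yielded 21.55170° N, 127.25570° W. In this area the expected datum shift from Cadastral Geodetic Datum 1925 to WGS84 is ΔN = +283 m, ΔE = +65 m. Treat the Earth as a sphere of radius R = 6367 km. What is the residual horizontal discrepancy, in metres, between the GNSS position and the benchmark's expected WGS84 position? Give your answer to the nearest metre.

38 m

Observed coordinate differences: Δφ = +0.00270°, Δλ = +0.00030°.
Converting to metres (1° lat = 111125 m, cos φ = 0.930104): observed ΔN = 300.0 m, observed ΔE = 31.0 m.
Subtracting the expected shift leaves a residual of 300.0 − (283) = 17.0 m north and 31.0 − (65) = -34.0 m east.
Residual distance = √(17.0² + (-34.0)²) = 38.0 m.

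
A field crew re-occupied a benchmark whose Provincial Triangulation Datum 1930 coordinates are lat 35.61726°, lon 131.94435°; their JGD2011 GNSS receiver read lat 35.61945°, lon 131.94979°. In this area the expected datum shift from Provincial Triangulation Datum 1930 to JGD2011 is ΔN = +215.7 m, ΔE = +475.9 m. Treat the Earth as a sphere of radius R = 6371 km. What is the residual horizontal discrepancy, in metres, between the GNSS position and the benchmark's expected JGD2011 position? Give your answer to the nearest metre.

32 m

Observed coordinate differences: Δφ = +0.00219°, Δλ = +0.00544°.
Converting to metres (1° lat = 111195 m, cos φ = 0.812925): observed ΔN = 243.5 m, observed ΔE = 491.7 m.
Subtracting the expected shift leaves a residual of 243.5 − (215.7) = 27.8 m north and 491.7 − (475.9) = 15.8 m east.
Residual distance = √(27.8² + 15.8²) = 32.0 m.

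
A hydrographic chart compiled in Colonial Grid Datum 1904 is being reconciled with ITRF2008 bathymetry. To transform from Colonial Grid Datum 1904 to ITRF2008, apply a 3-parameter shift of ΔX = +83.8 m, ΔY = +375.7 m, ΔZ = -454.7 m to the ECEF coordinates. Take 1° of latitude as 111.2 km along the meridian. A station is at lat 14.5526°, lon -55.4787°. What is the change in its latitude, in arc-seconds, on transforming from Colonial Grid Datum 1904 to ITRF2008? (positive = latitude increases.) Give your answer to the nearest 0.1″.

sin φ = 0.251269, cos φ = 0.967917, sin λ = -0.823916, cos λ = 0.566713.
North component: ΔN = −sin φ cos λ·ΔX − sin φ sin λ·ΔY + cos φ·ΔZ = −(0.251269)(0.566713)(83.8) − (0.251269)(-0.823916)(375.7) + (0.967917)(-454.7) = -374.27 m.
1° of latitude spans 111200 m, so Δφ = -374.27 / 111200 × 3600 = -12.117″.

Δφ = -12.1″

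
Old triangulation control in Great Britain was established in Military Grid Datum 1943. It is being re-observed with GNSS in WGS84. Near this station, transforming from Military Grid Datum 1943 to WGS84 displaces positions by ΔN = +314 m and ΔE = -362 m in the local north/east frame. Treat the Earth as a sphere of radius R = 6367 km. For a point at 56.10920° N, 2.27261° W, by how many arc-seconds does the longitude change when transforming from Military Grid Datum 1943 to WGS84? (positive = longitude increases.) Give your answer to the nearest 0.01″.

Δλ = -21.03″

At latitude 56.10920°, cos φ = 0.557612.
One radian of longitude at latitude φ spans R cos φ, so Δλ = ΔE / (R cos φ) = -362.0 / (6367000 × 0.557612) = -1.0196e-04 rad = -21.031″.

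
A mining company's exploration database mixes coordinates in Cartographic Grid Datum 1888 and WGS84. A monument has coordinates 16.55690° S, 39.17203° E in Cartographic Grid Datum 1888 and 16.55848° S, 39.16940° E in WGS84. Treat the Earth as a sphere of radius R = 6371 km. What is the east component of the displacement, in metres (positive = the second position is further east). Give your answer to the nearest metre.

ΔE = -280 m

Δφ = -16.55848° − -16.55690° = -0.00158°; Δλ = 39.16940° − 39.17203° = -0.00263°.
1° along a meridian = πR/180 = 111195 m.
ΔN = Δφ × 111195 = -175.7 m; ΔE = Δλ × 111195 × cos(-16.55690°) = -0.00263 × 111195 × 0.958537 = -280.3 m.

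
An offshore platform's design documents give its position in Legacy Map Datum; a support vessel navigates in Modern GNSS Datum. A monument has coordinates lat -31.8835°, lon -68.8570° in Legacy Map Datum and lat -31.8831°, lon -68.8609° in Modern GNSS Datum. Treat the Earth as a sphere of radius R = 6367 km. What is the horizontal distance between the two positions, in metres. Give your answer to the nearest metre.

Δφ = -31.8831° − -31.8835° = +0.0004°; Δλ = -68.8609° − -68.8570° = -0.0039°.
1° along a meridian = πR/180 = 111125 m.
ΔN = Δφ × 111125 = 44.5 m; ΔE = Δλ × 111125 × cos(-31.8835°) = -0.0039 × 111125 × 0.849124 = -368.0 m.
Distance = √(ΔE² + ΔN²) = √((-368.0)² + 44.5²) = 370.7 m.

371 m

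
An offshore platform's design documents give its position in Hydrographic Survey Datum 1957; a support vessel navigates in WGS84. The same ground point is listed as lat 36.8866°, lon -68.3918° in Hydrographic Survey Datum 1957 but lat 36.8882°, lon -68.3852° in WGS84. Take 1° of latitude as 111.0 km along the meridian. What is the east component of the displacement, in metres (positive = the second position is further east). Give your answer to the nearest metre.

ΔE = 586 m

Δφ = 36.8882° − 36.8866° = +0.0016°; Δλ = -68.3852° − -68.3918° = +0.0066°.
ΔN = Δφ × 111000 = 177.6 m; ΔE = Δλ × 111000 × cos(36.8866°) = +0.0066 × 111000 × 0.799825 = 586.0 m.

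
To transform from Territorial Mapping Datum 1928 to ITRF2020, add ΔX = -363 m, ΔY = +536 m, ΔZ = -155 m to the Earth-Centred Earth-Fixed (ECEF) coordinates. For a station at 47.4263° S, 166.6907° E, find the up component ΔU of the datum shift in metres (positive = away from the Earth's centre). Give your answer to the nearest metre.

At φ = -47.4263°, λ = 166.6907°: sin φ = -0.736408, cos φ = 0.676538, sin λ = 0.230208, cos λ = -0.973142.
ΔU = cos φ cos λ·ΔX + cos φ sin λ·ΔY + sin φ·ΔZ = (0.676538)(-0.973142)(-363) + (0.676538)(0.230208)(536) + (-0.736408)(-155) = 436.61 m.

ΔU = 437 m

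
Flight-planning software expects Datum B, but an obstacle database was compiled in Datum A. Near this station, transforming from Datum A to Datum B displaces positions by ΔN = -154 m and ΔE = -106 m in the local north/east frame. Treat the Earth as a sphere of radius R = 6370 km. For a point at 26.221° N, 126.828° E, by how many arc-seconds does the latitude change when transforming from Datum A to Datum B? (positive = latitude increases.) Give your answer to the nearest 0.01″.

Δφ = -4.99″

On a sphere of radius R, 1 rad of latitude = R, so Δφ = ΔN / R = -154.0 / 6370000 = -2.4176e-05 rad = -4.987″.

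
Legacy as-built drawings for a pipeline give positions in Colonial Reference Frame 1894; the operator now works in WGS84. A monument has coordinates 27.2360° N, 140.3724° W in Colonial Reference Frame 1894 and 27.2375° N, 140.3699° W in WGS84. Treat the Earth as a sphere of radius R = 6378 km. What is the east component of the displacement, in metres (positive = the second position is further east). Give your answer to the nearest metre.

Δφ = 27.2375° − 27.2360° = +0.0015°; Δλ = -140.3699° − -140.3724° = +0.0025°.
1° along a meridian = πR/180 = 111317 m.
ΔN = Δφ × 111317 = 167.0 m; ΔE = Δλ × 111317 × cos(27.2360°) = +0.0025 × 111317 × 0.889129 = 247.4 m.

ΔE = 247 m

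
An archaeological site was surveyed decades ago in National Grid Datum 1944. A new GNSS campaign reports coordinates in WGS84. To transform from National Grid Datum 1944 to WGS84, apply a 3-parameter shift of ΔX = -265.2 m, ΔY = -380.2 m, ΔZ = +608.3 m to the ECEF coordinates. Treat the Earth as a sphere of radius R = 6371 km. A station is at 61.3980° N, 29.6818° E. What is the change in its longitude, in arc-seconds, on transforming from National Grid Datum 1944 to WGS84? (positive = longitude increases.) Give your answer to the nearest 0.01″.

Δλ = -13.46″

sin φ = 0.877966, cos φ = 0.478723, sin λ = 0.495183, cos λ = 0.868789.
East component: ΔE = −sin λ·ΔX + cos λ·ΔY = −(0.495183)(-265.2) + (0.868789)(-380.2) = -198.99 m.
1° of latitude spans πR/180 = 111195 m; at latitude φ, 1° of longitude spans that × cos φ = 53231.5 m, so Δλ = -198.99 / 53231.5 × 3600 = -13.458″.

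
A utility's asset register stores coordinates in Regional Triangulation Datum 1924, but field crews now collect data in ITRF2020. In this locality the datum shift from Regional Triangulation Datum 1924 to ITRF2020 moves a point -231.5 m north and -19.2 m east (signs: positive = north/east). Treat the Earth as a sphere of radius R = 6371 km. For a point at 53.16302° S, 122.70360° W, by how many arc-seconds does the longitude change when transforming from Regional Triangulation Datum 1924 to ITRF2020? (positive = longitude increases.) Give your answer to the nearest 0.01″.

Δλ = -1.04″

At latitude -53.16302°, cos φ = 0.599540.
One radian of longitude at latitude φ spans R cos φ, so Δλ = ΔE / (R cos φ) = -19.2 / (6371000 × 0.599540) = -5.0266e-06 rad = -1.037″.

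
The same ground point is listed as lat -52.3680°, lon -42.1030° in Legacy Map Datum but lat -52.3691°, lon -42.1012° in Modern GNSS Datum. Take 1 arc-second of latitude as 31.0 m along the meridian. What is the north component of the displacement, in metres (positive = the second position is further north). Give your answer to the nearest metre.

ΔN = -123 m

Δφ = -52.3691° − -52.3680° = -0.0011°; Δλ = -42.1012° − -42.1030° = +0.0018°.
1° of latitude = 3600 × 31.00 = 111600 m.
ΔN = Δφ × 111600 = -122.8 m; ΔE = Δλ × 111600 × cos(-52.3680°) = +0.0018 × 111600 × 0.610588 = 122.7 m.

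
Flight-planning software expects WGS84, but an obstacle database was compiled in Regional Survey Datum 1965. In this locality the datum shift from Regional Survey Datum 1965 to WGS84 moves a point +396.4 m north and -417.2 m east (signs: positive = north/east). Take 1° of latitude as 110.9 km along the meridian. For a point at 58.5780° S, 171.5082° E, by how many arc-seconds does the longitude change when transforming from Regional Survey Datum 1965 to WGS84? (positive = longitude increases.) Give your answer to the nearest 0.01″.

Δλ = -25.98″

At latitude -58.5780°, cos φ = 0.521337.
1° of longitude at this latitude = 110.9 × cos φ = 57.82 km, so Δλ = -417.2 / 57816.3 = -0.0072160° = -25.977″.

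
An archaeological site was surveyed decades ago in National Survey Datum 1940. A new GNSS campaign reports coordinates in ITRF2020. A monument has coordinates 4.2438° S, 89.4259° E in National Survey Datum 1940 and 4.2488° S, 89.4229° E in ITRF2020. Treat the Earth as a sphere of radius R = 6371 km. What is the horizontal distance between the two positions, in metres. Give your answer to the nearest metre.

648 m

Δφ = -4.2488° − -4.2438° = -0.0050°; Δλ = 89.4229° − 89.4259° = -0.0030°.
1° along a meridian = πR/180 = 111195 m.
ΔN = Δφ × 111195 = -556.0 m; ΔE = Δλ × 111195 × cos(-4.2438°) = -0.0030 × 111195 × 0.997258 = -332.7 m.
Distance = √(ΔE² + ΔN²) = √((-332.7)² + (-556.0)²) = 647.9 m.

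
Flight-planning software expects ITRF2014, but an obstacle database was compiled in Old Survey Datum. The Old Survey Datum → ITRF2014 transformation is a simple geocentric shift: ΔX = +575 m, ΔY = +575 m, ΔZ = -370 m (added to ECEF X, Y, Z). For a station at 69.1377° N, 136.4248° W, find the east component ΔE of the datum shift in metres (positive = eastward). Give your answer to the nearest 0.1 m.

ΔE = -20.2 m

At φ = 69.1377°, λ = -136.4248°: sin φ = 0.934439, cos φ = 0.356123, sin λ = -0.689306, cos λ = -0.724470.
ΔE = −sin λ·ΔX + cos λ·ΔY = −(-0.689306)·(575) + (-0.724470)·(575) = -20.22 m.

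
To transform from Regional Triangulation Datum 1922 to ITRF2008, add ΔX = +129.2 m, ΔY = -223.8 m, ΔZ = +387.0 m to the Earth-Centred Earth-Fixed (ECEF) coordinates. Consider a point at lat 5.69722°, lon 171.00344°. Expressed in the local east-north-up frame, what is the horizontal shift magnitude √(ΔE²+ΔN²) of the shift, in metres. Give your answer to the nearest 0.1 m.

448.7 m

The local east axis at (φ, λ) is (−sin λ, cos λ, 0), so ΔE = −sin(171.00344°)·129.2 + cos(171.00344°)·(-223.8) = 200.84 m.
The local north axis is (−sin φ cos λ, −sin φ sin λ, cos φ), giving ΔN = 12.668 + 3.474 + 385.088 = 401.23 m.
Horizontal magnitude = √(ΔE² + ΔN²) = √(200.84² + 401.23²) = 448.69 m.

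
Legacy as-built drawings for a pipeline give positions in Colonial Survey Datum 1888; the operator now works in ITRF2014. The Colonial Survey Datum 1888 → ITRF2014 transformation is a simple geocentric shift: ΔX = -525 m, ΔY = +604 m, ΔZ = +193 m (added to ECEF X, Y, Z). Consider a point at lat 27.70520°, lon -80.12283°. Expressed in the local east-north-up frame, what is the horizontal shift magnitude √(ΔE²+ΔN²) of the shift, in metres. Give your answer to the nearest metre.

641 m

The local east axis at (φ, λ) is (−sin λ, cos λ, 0), so ΔE = −sin(-80.12283°)·(-525) + cos(-80.12283°)·604 = -413.61 m.
The local north axis is (−sin φ cos λ, −sin φ sin λ, cos φ), giving ΔN = 41.869 + 276.651 + 170.873 = 489.39 m.
Horizontal magnitude = √(ΔE² + ΔN²) = √((-413.61)² + 489.39²) = 640.76 m.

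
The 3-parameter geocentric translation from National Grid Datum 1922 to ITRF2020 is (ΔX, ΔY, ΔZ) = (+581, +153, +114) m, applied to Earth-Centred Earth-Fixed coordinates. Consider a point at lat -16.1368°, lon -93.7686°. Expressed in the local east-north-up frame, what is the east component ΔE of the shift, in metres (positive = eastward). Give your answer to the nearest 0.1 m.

ΔE = 569.7 m

At φ = -16.1368°, λ = -93.7686°: sin φ = -0.277932, cos φ = 0.960601, sin λ = -0.997838, cos λ = -0.065727.
ΔE = −sin λ·ΔX + cos λ·ΔY = −(-0.997838)·(581) + (-0.065727)·(153) = 569.69 m.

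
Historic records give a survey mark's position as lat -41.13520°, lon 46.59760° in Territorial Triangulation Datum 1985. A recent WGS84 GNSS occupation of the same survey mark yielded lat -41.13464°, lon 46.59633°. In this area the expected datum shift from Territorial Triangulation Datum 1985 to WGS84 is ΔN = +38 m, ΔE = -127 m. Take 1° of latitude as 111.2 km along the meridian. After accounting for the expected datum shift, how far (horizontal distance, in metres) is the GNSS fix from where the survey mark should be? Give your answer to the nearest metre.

Observed coordinate differences: Δφ = +0.00056°, Δλ = -0.00127°.
Converting to metres (1° lat = 111200 m, cos φ = 0.753159): observed ΔN = 62.3 m, observed ΔE = -106.4 m.
Subtracting the expected shift leaves a residual of 62.3 − (38) = 24.3 m north and -106.4 − (-127) = 20.6 m east.
Residual distance = √(24.3² + 20.6²) = 31.9 m.

32 m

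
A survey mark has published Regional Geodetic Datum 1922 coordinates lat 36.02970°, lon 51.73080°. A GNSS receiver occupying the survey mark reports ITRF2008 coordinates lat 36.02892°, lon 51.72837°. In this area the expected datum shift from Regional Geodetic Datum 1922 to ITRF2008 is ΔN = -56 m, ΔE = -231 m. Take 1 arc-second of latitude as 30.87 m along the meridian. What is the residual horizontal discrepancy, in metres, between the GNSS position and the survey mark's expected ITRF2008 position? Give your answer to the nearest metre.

Observed coordinate differences: Δφ = -0.00078°, Δλ = -0.00243°.
Converting to metres (1° lat = 111132 m, cos φ = 0.808712): observed ΔN = -86.7 m, observed ΔE = -218.4 m.
Subtracting the expected shift leaves a residual of -86.7 − (-56) = -30.7 m north and -218.4 − (-231) = 12.6 m east.
Residual distance = √((-30.7)² + 12.6²) = 33.2 m.

33 m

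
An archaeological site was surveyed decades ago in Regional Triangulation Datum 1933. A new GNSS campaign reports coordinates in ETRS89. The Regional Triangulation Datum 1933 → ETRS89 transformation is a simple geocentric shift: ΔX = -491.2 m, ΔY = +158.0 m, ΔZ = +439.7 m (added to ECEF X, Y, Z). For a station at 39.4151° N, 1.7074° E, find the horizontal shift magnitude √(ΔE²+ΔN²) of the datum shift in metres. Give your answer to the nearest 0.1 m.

671.0 m

At φ = 39.4151°, λ = 1.7074°: sin φ = 0.634934, cos φ = 0.772566, sin λ = 0.029795, cos λ = 0.999556.
ΔE = −sin λ·ΔX + cos λ·ΔY = −(0.029795)·(-491.2) + (0.999556)·(158.0) = 172.57 m.
ΔN = −sin φ cos λ·ΔX − sin φ sin λ·ΔY + cos φ·ΔZ = −(0.634934)(0.999556)(-491.2) − (0.634934)(0.029795)(158.0) + (0.772566)(439.7) = 648.45 m.
Horizontal magnitude = √(ΔE² + ΔN²) = √(172.57² + 648.45²) = 671.02 m.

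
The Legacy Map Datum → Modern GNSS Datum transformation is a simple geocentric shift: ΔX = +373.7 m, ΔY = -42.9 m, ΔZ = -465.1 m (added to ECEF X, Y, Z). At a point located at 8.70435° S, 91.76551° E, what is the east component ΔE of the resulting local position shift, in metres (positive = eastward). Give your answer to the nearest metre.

ΔE = -372 m

At φ = -8.70435°, λ = 91.76551°: sin φ = -0.151336, cos φ = 0.988482, sin λ = 0.999525, cos λ = -0.030809.
ΔE = −sin λ·ΔX + cos λ·ΔY = −(0.999525)·(373.7) + (-0.030809)·(-42.9) = -372.20 m.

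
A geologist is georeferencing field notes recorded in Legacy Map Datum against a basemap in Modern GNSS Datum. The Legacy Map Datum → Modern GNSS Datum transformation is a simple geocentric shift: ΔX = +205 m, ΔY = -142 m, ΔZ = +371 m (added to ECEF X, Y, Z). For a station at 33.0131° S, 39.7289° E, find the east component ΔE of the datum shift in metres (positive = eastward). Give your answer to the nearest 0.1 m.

The local east axis at (φ, λ) is (−sin λ, cos λ, 0), so ΔE = −sin(39.7289°)·205 + cos(39.7289°)·(-142) = -240.24 m.

ΔE = -240.2 m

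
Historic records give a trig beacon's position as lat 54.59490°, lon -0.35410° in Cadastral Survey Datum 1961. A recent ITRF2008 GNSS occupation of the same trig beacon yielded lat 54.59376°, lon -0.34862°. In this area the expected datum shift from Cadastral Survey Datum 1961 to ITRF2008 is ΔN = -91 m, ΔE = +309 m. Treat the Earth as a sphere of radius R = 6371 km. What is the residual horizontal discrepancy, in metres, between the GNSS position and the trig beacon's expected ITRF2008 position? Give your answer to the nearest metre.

Observed coordinate differences: Δφ = -0.00114°, Δλ = +0.00548°.
Converting to metres (1° lat = 111195 m, cos φ = 0.579354): observed ΔN = -126.8 m, observed ΔE = 353.0 m.
Subtracting the expected shift leaves a residual of -126.8 − (-91) = -35.8 m north and 353.0 − (309) = 44.0 m east.
Residual distance = √((-35.8)² + 44.0²) = 56.7 m.

57 m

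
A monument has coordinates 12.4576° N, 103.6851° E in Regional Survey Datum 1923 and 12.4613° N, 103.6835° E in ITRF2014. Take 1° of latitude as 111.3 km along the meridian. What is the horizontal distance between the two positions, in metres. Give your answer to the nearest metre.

447 m

Δφ = 12.4613° − 12.4576° = +0.0037°; Δλ = 103.6835° − 103.6851° = -0.0016°.
ΔN = Δφ × 111300 = 411.8 m; ΔE = Δλ × 111300 × cos(12.4576°) = -0.0016 × 111300 × 0.976456 = -173.9 m.
Distance = √(ΔE² + ΔN²) = √((-173.9)² + 411.8²) = 447.0 m.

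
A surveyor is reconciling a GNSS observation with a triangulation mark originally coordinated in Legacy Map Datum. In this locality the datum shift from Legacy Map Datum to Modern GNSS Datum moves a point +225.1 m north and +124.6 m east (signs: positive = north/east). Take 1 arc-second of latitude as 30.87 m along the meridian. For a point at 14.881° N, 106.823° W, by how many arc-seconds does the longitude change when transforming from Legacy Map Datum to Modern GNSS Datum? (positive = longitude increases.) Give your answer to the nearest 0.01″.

Δλ = 4.18″

At latitude 14.881°, cos φ = 0.966461.
1″ of longitude at this latitude = 30.87 × cos φ = 29.8347 m, so Δλ = 124.6 / 29.8347 = 4.176″.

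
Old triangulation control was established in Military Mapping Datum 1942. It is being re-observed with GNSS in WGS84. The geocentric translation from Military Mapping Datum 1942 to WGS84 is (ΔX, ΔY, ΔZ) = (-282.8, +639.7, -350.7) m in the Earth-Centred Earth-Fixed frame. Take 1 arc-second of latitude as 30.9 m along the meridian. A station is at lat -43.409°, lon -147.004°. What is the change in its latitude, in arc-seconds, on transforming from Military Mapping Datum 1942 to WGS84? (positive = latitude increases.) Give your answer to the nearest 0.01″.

Δφ = -10.72″

sin φ = -0.687202, cos φ = 0.726467, sin λ = -0.544580, cos λ = -0.838709.
North component: ΔN = −sin φ cos λ·ΔX − sin φ sin λ·ΔY + cos φ·ΔZ = −(-0.687202)(-0.838709)(-282.8) − (-0.687202)(-0.544580)(639.7) + (0.726467)(-350.7) = -331.18 m.
1° of latitude spans 3600 × 30.90 = 111240 m, so Δφ = -331.18 / 111240 × 3600 = -10.718″.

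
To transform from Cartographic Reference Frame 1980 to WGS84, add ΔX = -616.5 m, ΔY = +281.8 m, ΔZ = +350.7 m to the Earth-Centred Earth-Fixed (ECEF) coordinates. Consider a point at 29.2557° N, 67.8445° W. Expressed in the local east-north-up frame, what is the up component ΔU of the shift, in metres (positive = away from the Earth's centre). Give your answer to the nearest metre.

The local up (radial) axis is (cos φ cos λ, cos φ sin λ, sin φ), giving ΔU = -202.840 − 227.703 + 171.390 = -259.15 m.

ΔU = -259 m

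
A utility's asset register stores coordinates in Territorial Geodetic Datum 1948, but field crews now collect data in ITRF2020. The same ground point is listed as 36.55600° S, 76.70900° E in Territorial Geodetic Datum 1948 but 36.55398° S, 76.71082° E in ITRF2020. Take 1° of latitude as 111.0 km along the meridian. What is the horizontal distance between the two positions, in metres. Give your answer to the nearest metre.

277 m

Δφ = -36.55398° − -36.55600° = +0.00202°; Δλ = 76.71082° − 76.70900° = +0.00182°.
ΔN = Δφ × 111000 = 224.2 m; ΔE = Δλ × 111000 × cos(-36.55600°) = +0.00182 × 111000 × 0.803275 = 162.3 m.
Distance = √(ΔE² + ΔN²) = √(162.3² + 224.2²) = 276.8 m.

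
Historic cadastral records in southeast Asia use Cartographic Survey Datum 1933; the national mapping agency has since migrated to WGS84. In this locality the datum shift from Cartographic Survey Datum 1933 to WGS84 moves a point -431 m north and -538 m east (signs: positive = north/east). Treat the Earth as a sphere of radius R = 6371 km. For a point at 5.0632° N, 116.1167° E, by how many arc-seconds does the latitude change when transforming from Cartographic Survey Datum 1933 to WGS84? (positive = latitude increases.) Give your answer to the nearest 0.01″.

Δφ = -13.95″

On a sphere of radius R, 1 rad of latitude = R, so Δφ = ΔN / R = -431.0 / 6371000 = -6.7650e-05 rad = -13.954″.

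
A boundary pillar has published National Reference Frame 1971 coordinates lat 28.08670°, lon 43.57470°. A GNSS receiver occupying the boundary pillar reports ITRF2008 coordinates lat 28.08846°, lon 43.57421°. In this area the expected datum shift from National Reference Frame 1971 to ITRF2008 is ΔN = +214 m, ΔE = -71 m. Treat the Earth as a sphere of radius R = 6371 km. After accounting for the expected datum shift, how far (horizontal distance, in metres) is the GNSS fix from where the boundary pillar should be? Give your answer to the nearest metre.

Observed coordinate differences: Δφ = +0.00176°, Δλ = -0.00049°.
Converting to metres (1° lat = 111195 m, cos φ = 0.882236): observed ΔN = 195.7 m, observed ΔE = -48.1 m.
Subtracting the expected shift leaves a residual of 195.7 − (214) = -18.3 m north and -48.1 − (-71) = 22.9 m east.
Residual distance = √((-18.3)² + 22.9²) = 29.3 m.

29 m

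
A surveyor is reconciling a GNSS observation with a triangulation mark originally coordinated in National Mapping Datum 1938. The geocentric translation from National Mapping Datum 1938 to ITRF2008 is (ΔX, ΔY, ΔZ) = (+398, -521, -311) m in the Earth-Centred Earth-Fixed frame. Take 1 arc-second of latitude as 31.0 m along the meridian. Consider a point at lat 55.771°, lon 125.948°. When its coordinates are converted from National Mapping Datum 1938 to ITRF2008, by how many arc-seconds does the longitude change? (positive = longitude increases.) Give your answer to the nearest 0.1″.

Δλ = -0.9″

sin φ = 0.826796, cos φ = 0.562502, sin λ = 0.809550, cos λ = -0.587051.
East component: ΔE = −sin λ·ΔX + cos λ·ΔY = −(0.809550)(398) + (-0.587051)(-521) = -16.35 m.
1° of latitude spans 3600 × 31.00 = 111600 m; at latitude φ, 1° of longitude spans that × cos φ = 62775.2 m, so Δλ = -16.35 / 62775.2 × 3600 = -0.937″.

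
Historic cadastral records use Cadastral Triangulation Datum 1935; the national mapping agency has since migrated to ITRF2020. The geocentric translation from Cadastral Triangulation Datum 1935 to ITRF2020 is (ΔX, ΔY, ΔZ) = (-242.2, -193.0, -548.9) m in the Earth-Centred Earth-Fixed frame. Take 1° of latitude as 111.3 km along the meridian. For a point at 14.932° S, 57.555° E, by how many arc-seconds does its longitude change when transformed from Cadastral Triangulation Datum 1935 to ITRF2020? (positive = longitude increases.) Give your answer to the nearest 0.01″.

sin φ = -0.257672, cos φ = 0.966232, sin λ = 0.843907, cos λ = 0.536490.
East component: ΔE = −sin λ·ΔX + cos λ·ΔY = −(0.843907)(-242.2) + (0.536490)(-193.0) = 100.85 m.
1° of latitude spans 111300 m; at latitude φ, 1° of longitude spans that × cos φ = 107541.7 m, so Δλ = 100.85 / 107541.7 × 3600 = 3.376″.

Δλ = 3.38″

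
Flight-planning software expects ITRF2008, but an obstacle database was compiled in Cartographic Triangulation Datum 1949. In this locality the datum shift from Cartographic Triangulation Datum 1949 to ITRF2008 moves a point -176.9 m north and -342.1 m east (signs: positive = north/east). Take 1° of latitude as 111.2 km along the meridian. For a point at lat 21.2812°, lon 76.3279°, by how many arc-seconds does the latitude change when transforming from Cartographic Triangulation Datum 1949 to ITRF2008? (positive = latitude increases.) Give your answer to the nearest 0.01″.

Δφ = -5.73″

1° of latitude = 111.2 km, so Δφ = -176.9 / 111200 = -0.0015908° = -5.727″.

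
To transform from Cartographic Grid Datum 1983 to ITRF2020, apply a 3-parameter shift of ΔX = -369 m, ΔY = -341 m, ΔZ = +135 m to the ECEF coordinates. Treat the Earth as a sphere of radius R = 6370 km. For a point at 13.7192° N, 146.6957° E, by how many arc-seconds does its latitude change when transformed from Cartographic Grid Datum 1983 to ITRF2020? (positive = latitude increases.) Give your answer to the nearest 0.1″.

sin φ = 0.237164, cos φ = 0.971470, sin λ = 0.549086, cos λ = -0.835766.
North component: ΔN = −sin φ cos λ·ΔX − sin φ sin λ·ΔY + cos φ·ΔZ = −(0.237164)(-0.835766)(-369) − (0.237164)(0.549086)(-341) + (0.971470)(135) = 102.41 m.
1° of latitude spans πR/180 = 111177 m, so Δφ = 102.41 / 111177 × 3600 = 3.316″.

Δφ = 3.3″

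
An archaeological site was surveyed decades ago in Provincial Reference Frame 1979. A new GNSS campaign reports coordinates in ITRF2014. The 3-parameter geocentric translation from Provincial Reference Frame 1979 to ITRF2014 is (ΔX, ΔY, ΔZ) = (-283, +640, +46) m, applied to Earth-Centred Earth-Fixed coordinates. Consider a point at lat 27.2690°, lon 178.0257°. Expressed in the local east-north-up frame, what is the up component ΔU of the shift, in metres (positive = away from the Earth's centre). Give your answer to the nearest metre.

The local up (radial) axis is (cos φ cos λ, cos φ sin λ, sin φ), giving ΔU = 251.400 + 19.598 + 21.076 = 292.07 m.

ΔU = 292 m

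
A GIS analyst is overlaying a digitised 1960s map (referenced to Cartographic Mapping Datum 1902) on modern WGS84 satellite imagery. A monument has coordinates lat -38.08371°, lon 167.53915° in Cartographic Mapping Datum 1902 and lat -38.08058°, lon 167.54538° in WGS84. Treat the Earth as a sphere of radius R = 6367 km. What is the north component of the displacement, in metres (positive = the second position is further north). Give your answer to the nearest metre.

Δφ = -38.08058° − -38.08371° = +0.00313°; Δλ = 167.54538° − 167.53915° = +0.00623°.
1° along a meridian = πR/180 = 111125 m.
ΔN = Δφ × 111125 = 347.8 m; ΔE = Δλ × 111125 × cos(-38.08371°) = +0.00623 × 111125 × 0.787110 = 544.9 m.

ΔN = 348 m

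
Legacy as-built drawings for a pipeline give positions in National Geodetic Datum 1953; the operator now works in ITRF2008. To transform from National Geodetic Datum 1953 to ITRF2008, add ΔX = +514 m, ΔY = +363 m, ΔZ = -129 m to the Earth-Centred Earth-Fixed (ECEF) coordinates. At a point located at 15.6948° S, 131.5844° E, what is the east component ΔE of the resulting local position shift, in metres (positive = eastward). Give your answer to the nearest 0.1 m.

At φ = -15.6948°, λ = 131.5844°: sin φ = -0.270513, cos φ = 0.962716, sin λ = 0.747979, cos λ = -0.663723.
ΔE = −sin λ·ΔX + cos λ·ΔY = −(0.747979)·(514) + (-0.663723)·(363) = -625.39 m.

ΔE = -625.4 m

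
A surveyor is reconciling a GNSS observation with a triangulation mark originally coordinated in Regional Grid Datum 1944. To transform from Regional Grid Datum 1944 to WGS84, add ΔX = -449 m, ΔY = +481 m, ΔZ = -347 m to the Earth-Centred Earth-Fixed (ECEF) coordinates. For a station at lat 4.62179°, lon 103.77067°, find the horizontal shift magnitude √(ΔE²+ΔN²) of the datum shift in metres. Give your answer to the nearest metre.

The local east axis at (φ, λ) is (−sin λ, cos λ, 0), so ΔE = −sin(103.77067°)·(-449) + cos(103.77067°)·481 = 321.60 m.
The local north axis is (−sin φ cos λ, −sin φ sin λ, cos φ), giving ΔN = -8.612 − 37.644 − 345.872 = -392.13 m.
Horizontal magnitude = √(ΔE² + ΔN²) = √(321.60² + (-392.13)²) = 507.14 m.

507 m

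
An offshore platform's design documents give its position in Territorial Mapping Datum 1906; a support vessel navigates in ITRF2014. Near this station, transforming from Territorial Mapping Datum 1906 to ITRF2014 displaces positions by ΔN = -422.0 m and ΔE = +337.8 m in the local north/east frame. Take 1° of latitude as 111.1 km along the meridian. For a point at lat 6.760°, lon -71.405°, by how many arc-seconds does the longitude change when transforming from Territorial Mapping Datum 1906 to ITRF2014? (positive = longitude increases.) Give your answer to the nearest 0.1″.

At latitude 6.760°, cos φ = 0.993048.
1° of longitude at this latitude = 111.1 × cos φ = 110.33 km, so Δλ = 337.8 / 110327.6 = 0.0030618° = 11.022″.

Δλ = 11.0″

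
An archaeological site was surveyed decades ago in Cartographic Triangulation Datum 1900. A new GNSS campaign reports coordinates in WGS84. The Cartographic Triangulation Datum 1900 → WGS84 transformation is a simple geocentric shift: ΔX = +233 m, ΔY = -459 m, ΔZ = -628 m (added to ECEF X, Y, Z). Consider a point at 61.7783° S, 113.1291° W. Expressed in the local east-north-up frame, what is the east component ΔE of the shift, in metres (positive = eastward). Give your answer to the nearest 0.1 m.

The local east axis at (φ, λ) is (−sin λ, cos λ, 0), so ΔE = −sin(-113.1291°)·233 + cos(-113.1291°)·(-459) = 394.57 m.

ΔE = 394.6 m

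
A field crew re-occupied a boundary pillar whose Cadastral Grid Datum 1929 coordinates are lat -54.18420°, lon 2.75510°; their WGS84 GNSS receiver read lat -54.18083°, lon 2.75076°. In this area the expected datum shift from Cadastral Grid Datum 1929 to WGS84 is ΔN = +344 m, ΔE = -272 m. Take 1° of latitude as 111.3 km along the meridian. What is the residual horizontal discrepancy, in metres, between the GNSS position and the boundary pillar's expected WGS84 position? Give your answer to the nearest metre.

33 m

Observed coordinate differences: Δφ = +0.00337°, Δλ = -0.00434°.
Converting to metres (1° lat = 111300 m, cos φ = 0.585181): observed ΔN = 375.1 m, observed ΔE = -282.7 m.
Subtracting the expected shift leaves a residual of 375.1 − (344) = 31.1 m north and -282.7 − (-272) = -10.7 m east.
Residual distance = √(31.1² + (-10.7)²) = 32.9 m.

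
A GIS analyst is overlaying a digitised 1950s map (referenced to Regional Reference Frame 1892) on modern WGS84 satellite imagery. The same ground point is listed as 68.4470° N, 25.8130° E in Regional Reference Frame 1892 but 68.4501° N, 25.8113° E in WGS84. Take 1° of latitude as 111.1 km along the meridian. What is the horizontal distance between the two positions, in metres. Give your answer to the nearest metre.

Δφ = 68.4501° − 68.4470° = +0.0031°; Δλ = 25.8113° − 25.8130° = -0.0017°.
ΔN = Δφ × 111100 = 344.4 m; ΔE = Δλ × 111100 × cos(68.4470°) = -0.0017 × 111100 × 0.367362 = -69.4 m.
Distance = √(ΔE² + ΔN²) = √((-69.4)² + 344.4²) = 351.3 m.

351 m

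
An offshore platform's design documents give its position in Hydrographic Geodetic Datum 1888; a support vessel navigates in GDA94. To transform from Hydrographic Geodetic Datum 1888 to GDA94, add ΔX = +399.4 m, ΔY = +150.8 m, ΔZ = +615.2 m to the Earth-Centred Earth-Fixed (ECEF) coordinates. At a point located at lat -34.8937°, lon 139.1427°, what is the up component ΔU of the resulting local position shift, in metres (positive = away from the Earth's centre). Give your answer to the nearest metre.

At φ = -34.8937°, λ = 139.1427°: sin φ = -0.572056, cos φ = 0.820215, sin λ = 0.654177, cos λ = -0.756341.
ΔU = cos φ cos λ·ΔX + cos φ sin λ·ΔY + sin φ·ΔZ = (0.820215)(-0.756341)(399.4) + (0.820215)(0.654177)(150.8) + (-0.572056)(615.2) = -518.79 m.

ΔU = -519 m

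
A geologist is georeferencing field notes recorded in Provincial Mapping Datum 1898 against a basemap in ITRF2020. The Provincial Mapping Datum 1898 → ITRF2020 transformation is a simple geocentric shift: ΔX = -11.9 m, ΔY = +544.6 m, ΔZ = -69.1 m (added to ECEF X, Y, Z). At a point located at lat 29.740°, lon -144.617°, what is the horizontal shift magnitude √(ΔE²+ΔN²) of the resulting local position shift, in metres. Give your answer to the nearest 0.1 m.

At φ = 29.740°, λ = -144.617°: sin φ = 0.496065, cos φ = 0.868285, sin λ = -0.579039, cos λ = -0.815300.
ΔE = −sin λ·ΔX + cos λ·ΔY = −(-0.579039)·(-11.9) + (-0.815300)·(544.6) = -450.90 m.
ΔN = −sin φ cos λ·ΔX − sin φ sin λ·ΔY + cos φ·ΔZ = −(0.496065)(-0.815300)(-11.9) − (0.496065)(-0.579039)(544.6) + (0.868285)(-69.1) = 91.62 m.
Horizontal magnitude = √(ΔE² + ΔN²) = √((-450.90)² + 91.62²) = 460.12 m.

460.1 m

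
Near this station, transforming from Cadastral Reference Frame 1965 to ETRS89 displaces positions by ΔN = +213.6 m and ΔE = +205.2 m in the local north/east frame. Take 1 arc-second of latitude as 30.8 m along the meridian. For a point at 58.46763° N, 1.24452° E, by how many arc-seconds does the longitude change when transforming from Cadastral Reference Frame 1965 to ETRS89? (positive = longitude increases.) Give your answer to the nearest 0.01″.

Δλ = 12.74″

At latitude 58.46763°, cos φ = 0.522980.
1″ of longitude at this latitude = 30.80 × cos φ = 16.1078 m, so Δλ = 205.2 / 16.1078 = 12.739″.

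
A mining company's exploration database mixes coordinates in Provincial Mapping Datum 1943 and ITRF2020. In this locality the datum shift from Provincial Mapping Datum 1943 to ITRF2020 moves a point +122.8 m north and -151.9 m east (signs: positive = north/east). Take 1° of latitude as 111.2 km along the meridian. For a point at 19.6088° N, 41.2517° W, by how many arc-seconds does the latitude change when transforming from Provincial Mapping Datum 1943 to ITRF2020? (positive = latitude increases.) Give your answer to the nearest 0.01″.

Δφ = 3.98″

1° of latitude = 111.2 km, so Δφ = 122.8 / 111200 = 0.0011043° = 3.976″.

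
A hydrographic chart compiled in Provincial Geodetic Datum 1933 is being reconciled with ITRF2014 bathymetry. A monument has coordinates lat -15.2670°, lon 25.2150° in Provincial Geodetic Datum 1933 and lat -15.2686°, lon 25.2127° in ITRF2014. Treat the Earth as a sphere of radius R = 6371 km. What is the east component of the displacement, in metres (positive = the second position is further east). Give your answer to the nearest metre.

ΔE = -247 m

Δφ = -15.2686° − -15.2670° = -0.0016°; Δλ = 25.2127° − 25.2150° = -0.0023°.
1° along a meridian = πR/180 = 111195 m.
ΔN = Δφ × 111195 = -177.9 m; ΔE = Δλ × 111195 × cos(-15.2670°) = -0.0023 × 111195 × 0.964709 = -246.7 m.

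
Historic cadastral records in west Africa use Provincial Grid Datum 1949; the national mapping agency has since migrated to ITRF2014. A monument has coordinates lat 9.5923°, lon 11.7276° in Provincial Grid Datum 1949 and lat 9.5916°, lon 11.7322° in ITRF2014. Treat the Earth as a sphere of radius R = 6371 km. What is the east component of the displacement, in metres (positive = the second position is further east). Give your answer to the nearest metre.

ΔE = 504 m

Δφ = 9.5916° − 9.5923° = -0.0007°; Δλ = 11.7322° − 11.7276° = +0.0046°.
1° along a meridian = πR/180 = 111195 m.
ΔN = Δφ × 111195 = -77.8 m; ΔE = Δλ × 111195 × cos(9.5923°) = +0.0046 × 111195 × 0.986018 = 504.3 m.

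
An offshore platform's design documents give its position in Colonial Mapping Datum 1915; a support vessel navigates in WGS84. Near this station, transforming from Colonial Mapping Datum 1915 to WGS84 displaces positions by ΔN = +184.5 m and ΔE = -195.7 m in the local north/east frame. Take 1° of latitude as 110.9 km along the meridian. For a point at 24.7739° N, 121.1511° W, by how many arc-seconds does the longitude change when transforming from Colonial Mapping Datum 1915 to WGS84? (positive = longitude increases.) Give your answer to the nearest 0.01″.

At latitude 24.7739°, cos φ = 0.907968.
1° of longitude at this latitude = 110.9 × cos φ = 100.69 km, so Δλ = -195.7 / 100693.7 = -0.0019435° = -6.997″.

Δλ = -7.00″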